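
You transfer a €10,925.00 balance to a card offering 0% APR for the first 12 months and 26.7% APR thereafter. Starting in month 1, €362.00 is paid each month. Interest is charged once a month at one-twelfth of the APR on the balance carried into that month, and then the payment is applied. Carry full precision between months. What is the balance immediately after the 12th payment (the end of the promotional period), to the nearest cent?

Promo months 1–12 at r₀ = 0%/12 = 0; months 13+ at r₁ = 26.7%/12 = 0.02225.
After month 12 (no interest yet): B = €10,925.00 − 12·€362.00 = €6,581.00.

€6,581.00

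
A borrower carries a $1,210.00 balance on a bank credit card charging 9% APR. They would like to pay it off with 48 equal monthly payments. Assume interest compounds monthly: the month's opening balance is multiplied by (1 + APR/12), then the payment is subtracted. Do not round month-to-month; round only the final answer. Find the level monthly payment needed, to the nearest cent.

$30.11

Monthly rate r = 9%/12 = 0.75% = 0.0075.
Level-payment amortization: P = B₀·r / (1 − (1+r)^(−n)) = 1210.00·0.0075 / (1 − 1.0075^(−48)).
Denominator 1 − (1+r)^(−48) = 0.301385864.
P = 9.075 / 0.301385864 ≈ 30.11.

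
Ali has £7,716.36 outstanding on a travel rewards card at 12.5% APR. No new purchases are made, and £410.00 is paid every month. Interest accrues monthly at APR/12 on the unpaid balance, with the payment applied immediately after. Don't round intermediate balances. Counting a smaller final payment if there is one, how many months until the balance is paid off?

22 payments

Monthly rate r = 12.5%/12 = 1.04167% = 0.0104167.
Recurrence: B ← B·(1+r) − £410.00.
Month 1: interest £80.38; balance after payment £7,386.74.
Month 2: interest £76.95; balance after payment £7,053.68.
Closed form: n = −ln(1 − rB₀/P)/ln(1+r) = −ln(0.80395)/ln(1.01042) ≈ 21.057, so the balance reaches zero during payment 22.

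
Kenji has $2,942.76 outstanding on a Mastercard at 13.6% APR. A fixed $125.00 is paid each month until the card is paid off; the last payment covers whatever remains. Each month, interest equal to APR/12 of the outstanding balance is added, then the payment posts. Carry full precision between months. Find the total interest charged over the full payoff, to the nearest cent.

$499.76

Monthly rate r = 13.6%/12 = 1.13333% = 0.0113333.
Payoff takes n = ⌈−ln(1 − rB₀/P)/ln(1+r)⌉ = ⌈27.539⌉ = 28 payments; the last is $67.52.
Total paid = 27·$125.00 + $67.52 = $3,442.52.
Total interest = total paid − principal = $3,442.52 − $2,942.76 = $499.76.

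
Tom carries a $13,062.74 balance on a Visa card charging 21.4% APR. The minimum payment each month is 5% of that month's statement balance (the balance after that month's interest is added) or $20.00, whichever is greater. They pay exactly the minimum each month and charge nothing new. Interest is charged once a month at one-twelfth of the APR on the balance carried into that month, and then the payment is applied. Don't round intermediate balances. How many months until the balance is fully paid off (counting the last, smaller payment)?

129 months

Monthly rate r = 21.4%/12 = 1.78333% = 0.0178333.
While 5% of the post-interest balance exceeds $20.00, each month B ← (B·(1+r))·(1 − 0.05), i.e. B shrinks by the factor (1+r)·0.95 = 0.96694.
This holds for months 1–105. Entering month 106 the balance is $382.88; 5% of the post-interest balance is now below $20.00, so the flat $20.00 minimum applies from here.
From month 106 a fixed $20.00 at rate r clears $382.88 in 24 more payments. Total: 105 + 24 = 129 months.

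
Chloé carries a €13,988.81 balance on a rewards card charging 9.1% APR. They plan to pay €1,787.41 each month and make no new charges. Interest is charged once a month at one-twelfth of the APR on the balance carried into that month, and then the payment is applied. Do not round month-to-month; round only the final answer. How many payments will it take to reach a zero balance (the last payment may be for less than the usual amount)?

9 months

Monthly rate r = 9.1%/12 = 0.758333% = 0.00758333.
Recurrence: B ← B·(1+r) − €1,787.41.
Month 1: interest €106.08; balance after payment €12,307.48.
Month 2: interest €93.33; balance after payment €10,613.40.
Closed form: n = −ln(1 − rB₀/P)/ln(1+r) = −ln(0.94065)/ln(1.00758) ≈ 8.099, so the balance reaches zero during payment 9.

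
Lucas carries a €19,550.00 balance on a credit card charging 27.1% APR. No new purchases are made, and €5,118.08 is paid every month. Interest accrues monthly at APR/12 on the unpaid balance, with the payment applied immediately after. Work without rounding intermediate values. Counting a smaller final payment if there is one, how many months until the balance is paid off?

Monthly rate r = 27.1%/12 = 2.25833% = 0.0225833.
Recurrence: B ← B·(1+r) − €5,118.08.
Month 1: interest €441.50; balance after payment €14,873.42.
Month 2: interest €335.89; balance after payment €10,091.24.
Month 3: interest €227.89; balance after payment €5,201.05.
Month 4: interest €117.46; balance after payment €200.43.
Month 5: interest €4.53; balance after payment €0.00.

5 payments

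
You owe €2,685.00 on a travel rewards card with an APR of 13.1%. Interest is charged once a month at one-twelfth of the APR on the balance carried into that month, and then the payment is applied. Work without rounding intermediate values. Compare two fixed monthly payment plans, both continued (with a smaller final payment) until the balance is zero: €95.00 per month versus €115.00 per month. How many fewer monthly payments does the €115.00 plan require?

Monthly rate r = 13.1%/12 = 1.09167% = 0.0109167.
At €95.00/mo: n = ⌈−ln(1 − rB₀/P)/ln(1+r)⌉ = 34 payments (last €93.21); total interest = total paid − €2,685.00 = €543.21.
At €115.00/mo: 28 payments (last €11.26); total interest €431.26.
Payments saved = 34 − 28 = 6.

6 fewer payments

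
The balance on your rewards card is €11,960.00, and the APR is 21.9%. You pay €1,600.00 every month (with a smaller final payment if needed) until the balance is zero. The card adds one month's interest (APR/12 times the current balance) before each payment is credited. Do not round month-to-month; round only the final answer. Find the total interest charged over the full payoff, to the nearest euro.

€1,017

Monthly rate r = 21.9%/12 = 1.825% = 0.01825.
Payoff takes n = ⌈−ln(1 − rB₀/P)/ln(1+r)⌉ = ⌈8.110⌉ = 9 payments; the last is €176.90.
Total paid = 8·€1,600.00 + €176.90 = €12,976.90.
Total interest = total paid − principal = €12,976.90 − €11,960.00 = €1,016.90.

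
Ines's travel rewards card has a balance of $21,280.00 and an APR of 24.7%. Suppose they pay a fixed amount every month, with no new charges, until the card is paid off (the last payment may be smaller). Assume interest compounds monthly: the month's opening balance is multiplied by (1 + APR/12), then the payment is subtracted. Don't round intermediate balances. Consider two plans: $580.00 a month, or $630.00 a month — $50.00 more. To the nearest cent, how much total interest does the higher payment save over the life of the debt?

Monthly rate r = 24.7%/12 = 2.05833% = 0.0205833.
At $580.00/mo: n = ⌈−ln(1 − rB₀/P)/ln(1+r)⌉ = 70 payments (last $42.08); total interest = total paid − $21,280.00 = $18,782.08.
At $630.00/mo: 59 payments (last $204.90); total interest $15,464.90.
Interest saved = $18,782.08 − $15,464.90 = $3,317.18.

$3,317.18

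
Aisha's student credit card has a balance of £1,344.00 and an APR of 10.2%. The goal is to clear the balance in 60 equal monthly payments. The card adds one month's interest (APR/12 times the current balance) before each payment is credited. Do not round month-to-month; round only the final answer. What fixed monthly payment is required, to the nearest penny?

£28.69

Monthly rate r = 10.2%/12 = 0.85% = 0.0085.
Level-payment amortization: P = B₀·r / (1 − (1+r)^(−n)) = 1344.00·0.0085 / (1 − 1.0085^(−60)).
Denominator 1 − (1+r)^(−60) = 0.39820878.
P = 11.424 / 0.39820878 ≈ 28.69.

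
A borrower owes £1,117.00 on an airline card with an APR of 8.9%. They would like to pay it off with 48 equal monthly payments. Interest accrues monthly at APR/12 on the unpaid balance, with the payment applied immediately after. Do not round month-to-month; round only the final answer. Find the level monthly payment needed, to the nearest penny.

Monthly rate r = 8.9%/12 = 0.741667% = 0.00741667.
Level-payment amortization: P = B₀·r / (1 − (1+r)^(−n)) = 1117.00·0.00741667 / (1 − 1.00742^(−48)).
Denominator 1 − (1+r)^(−48) = 0.298606582.
P = 8.28442 / 0.298606582 ≈ 27.74.

£27.74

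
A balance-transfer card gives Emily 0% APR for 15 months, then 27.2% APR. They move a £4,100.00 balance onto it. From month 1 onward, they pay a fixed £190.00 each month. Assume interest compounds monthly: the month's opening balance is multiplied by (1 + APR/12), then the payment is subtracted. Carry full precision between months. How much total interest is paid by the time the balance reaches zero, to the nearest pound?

£119

Promo months 1–15 at r₀ = 0%/12 = 0; months 16+ at r₁ = 27.2%/12 = 0.0226667.
After month 15 (no interest yet): B = £4,100.00 − 15·£190.00 = £1,250.00.
Then at r₁ with £190.00/mo: n₂ = −ln(1 − r₁·B/P)/ln(1+r₁) ≈ 7.20 → 8 more payments.
Total paid = 22·£190.00 + £39.28 = £4,219.28; interest = £4,219.28 − £4,100.00 = £119.28.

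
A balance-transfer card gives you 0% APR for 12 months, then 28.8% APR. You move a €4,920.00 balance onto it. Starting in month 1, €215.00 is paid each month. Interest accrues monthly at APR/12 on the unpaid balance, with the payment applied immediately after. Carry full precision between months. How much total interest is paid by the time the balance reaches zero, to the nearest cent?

€404.92

Promo months 1–12 at r₀ = 0%/12 = 0; months 13+ at r₁ = 28.8%/12 = 0.024.
After month 12 (no interest yet): B = €4,920.00 − 12·€215.00 = €2,340.00.
Then at r₁ with €215.00/mo: n₂ = −ln(1 − r₁·B/P)/ln(1+r₁) ≈ 12.76 → 13 more payments.
Total paid = 24·€215.00 + €164.92 = €5,324.92; interest = €5,324.92 − €4,920.00 = €404.92.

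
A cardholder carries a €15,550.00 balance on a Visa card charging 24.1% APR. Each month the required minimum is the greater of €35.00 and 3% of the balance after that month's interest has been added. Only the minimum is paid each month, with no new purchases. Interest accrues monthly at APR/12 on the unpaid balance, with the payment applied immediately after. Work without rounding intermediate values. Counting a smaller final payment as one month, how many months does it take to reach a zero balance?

301 months

Monthly rate r = 24.1%/12 = 2.00833% = 0.0200833.
While 3% of the post-interest balance exceeds €35.00, each month B ← (B·(1+r))·(1 − 0.03), i.e. B shrinks by the factor (1+r)·0.97 = 0.98948.
This holds for months 1–247. Entering month 248 the balance is €1,141.18; 3% of the post-interest balance is now below €35.00, so the flat €35.00 minimum applies from here.
From month 248 a fixed €35.00 at rate r clears €1,141.18 in 54 more payments. Total: 247 + 54 = 301 months.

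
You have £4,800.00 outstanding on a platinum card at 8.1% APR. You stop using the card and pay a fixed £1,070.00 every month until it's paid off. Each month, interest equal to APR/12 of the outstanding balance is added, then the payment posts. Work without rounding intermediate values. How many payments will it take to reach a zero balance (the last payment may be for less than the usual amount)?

Monthly rate r = 8.1%/12 = 0.675% = 0.00675.
Recurrence: B ← B·(1+r) − £1,070.00.
Month 1: interest £32.40; balance after payment £3,762.40.
Month 2: interest £25.40; balance after payment £2,717.80.
Month 3: interest £18.35; balance after payment £1,666.14.
Month 4: interest £11.25; balance after payment £607.39.
Month 5: interest £4.10; balance after payment £0.00.

5 payments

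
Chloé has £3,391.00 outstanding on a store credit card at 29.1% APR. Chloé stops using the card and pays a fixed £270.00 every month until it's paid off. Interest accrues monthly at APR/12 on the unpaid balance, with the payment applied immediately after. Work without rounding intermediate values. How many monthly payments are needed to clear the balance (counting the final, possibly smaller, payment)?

16 months

Monthly rate r = 29.1%/12 = 2.425% = 0.02425.
Recurrence: B ← B·(1+r) − £270.00.
Month 1: interest £82.23; balance after payment £3,203.23.
Month 2: interest £77.68; balance after payment £3,010.91.
Closed form: n = −ln(1 − rB₀/P)/ln(1+r) = −ln(0.69544)/ln(1.02425) ≈ 15.159, so the balance reaches zero during payment 16.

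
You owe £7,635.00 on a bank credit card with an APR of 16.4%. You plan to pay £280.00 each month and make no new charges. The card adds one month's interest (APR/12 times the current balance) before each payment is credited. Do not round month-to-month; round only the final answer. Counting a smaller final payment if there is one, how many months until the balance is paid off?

Monthly rate r = 16.4%/12 = 1.36667% = 0.0136667.
Recurrence: B ← B·(1+r) − £280.00.
Month 1: interest £104.34; balance after payment £7,459.35.
Month 2: interest £101.94; balance after payment £7,281.29.
Closed form: n = −ln(1 − rB₀/P)/ln(1+r) = −ln(0.62734)/ln(1.01367) ≈ 34.350, so the balance reaches zero during payment 35.

35 months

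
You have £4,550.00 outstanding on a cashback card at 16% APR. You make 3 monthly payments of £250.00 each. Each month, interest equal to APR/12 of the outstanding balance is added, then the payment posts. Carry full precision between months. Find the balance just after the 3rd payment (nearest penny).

Monthly rate r = 16%/12 = 1.33333% = 0.0133333.
Each month: B ← B·(1+r) − £250.00.
Month 1: interest £60.67; balance after payment £4,360.67.
Month 2: interest £58.14; balance after payment £4,168.81.
Month 3: interest £55.58; balance after payment £3,974.39.

£3,974.39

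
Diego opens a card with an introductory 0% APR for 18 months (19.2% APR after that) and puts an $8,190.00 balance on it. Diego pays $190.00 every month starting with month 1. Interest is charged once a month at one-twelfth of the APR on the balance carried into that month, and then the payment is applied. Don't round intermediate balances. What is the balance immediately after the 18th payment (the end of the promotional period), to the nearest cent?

Promo months 1–18 at r₀ = 0%/12 = 0; months 19+ at r₁ = 19.2%/12 = 0.016.
After month 18 (no interest yet): B = $8,190.00 − 18·$190.00 = $4,770.00.

$4,770.00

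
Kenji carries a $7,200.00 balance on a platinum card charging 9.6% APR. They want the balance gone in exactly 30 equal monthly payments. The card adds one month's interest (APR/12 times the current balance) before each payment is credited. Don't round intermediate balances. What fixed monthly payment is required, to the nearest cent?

Monthly rate r = 9.6%/12 = 0.8% = 0.008.
Level-payment amortization: P = B₀·r / (1 − (1+r)^(−n)) = 7200.00·0.008 / (1 − 1.008^(−30)).
Denominator 1 − (1+r)^(−30) = 0.212620621.
P = 57.6 / 0.212620621 ≈ 270.91.

$270.91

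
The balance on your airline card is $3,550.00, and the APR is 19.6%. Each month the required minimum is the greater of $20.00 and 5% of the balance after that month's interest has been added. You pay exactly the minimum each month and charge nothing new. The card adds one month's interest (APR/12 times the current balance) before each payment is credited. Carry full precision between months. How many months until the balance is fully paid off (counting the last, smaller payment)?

87 months

Monthly rate r = 19.6%/12 = 1.63333% = 0.0163333.
While 5% of the post-interest balance exceeds $20.00, each month B ← (B·(1+r))·(1 − 0.05), i.e. B shrinks by the factor (1+r)·0.95 = 0.96552.
This holds for months 1–63. Entering month 64 the balance is $389.13; 5% of the post-interest balance is now below $20.00, so the flat $20.00 minimum applies from here.
From month 64 a fixed $20.00 at rate r clears $389.13 in 24 more payments. Total: 63 + 24 = 87 months.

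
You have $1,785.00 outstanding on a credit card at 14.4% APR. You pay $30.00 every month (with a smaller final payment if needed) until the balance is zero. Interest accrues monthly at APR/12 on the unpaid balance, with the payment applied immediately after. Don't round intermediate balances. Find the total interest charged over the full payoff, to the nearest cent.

$1,363.16

Monthly rate r = 14.4%/12 = 1.2% = 0.012.
Payoff takes n = ⌈−ln(1 − rB₀/P)/ln(1+r)⌉ = ⌈104.938⌉ = 105 payments; the last is $28.16.
Total paid = 104·$30.00 + $28.16 = $3,148.16.
Total interest = total paid − principal = $3,148.16 − $1,785.00 = $1,363.16.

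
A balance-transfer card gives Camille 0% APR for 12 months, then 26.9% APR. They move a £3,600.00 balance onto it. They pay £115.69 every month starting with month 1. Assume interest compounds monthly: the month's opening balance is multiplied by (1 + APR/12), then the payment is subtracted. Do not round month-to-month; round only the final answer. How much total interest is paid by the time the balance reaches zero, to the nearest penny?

£708.72

Promo months 1–12 at r₀ = 0%/12 = 0; months 13+ at r₁ = 26.9%/12 = 0.0224167.
After month 12 (no interest yet): B = £3,600.00 − 12·£115.69 = £2,211.72.
Then at r₁ with £115.69/mo: n₂ = −ln(1 − r₁·B/P)/ln(1+r₁) ≈ 25.24 → 26 more payments.
Total paid = 37·£115.69 + £28.19 = £4,308.72; interest = £4,308.72 − £3,600.00 = £708.72.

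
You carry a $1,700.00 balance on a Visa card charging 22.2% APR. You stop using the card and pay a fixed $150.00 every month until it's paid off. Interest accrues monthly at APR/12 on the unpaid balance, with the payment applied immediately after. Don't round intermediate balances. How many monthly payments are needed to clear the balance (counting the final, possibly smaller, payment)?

Monthly rate r = 22.2%/12 = 1.85% = 0.0185.
Recurrence: B ← B·(1+r) − $150.00.
Month 1: interest $31.45; balance after payment $1,581.45.
Month 2: interest $29.26; balance after payment $1,460.71.
Closed form: n = −ln(1 − rB₀/P)/ln(1+r) = −ln(0.79033)/ln(1.0185) ≈ 12.836, so the balance reaches zero during payment 13.

13 payments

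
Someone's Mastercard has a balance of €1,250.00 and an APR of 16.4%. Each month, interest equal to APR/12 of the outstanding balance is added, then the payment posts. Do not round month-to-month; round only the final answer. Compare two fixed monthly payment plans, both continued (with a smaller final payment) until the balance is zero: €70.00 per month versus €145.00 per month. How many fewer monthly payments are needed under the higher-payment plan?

11 fewer payments

Monthly rate r = 16.4%/12 = 1.36667% = 0.0136667.
At €70.00/mo: n = ⌈−ln(1 − rB₀/P)/ln(1+r)⌉ = 21 payments (last €42.89); total interest = total paid − €1,250.00 = €192.89.
At €145.00/mo: 10 payments (last €34.23); total interest €89.23.
Payments saved = 21 − 10 = 11.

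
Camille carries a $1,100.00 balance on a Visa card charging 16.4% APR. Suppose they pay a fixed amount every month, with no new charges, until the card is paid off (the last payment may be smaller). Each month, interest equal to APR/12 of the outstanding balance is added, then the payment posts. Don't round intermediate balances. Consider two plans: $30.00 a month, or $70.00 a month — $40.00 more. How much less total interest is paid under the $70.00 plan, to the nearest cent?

$290.03

Monthly rate r = 16.4%/12 = 1.36667% = 0.0136667.
At $30.00/mo: n = ⌈−ln(1 − rB₀/P)/ln(1+r)⌉ = 52 payments (last $6.87); total interest = total paid − $1,100.00 = $436.87.
At $70.00/mo: 18 payments (last $56.84); total interest $146.84.
Interest saved = $436.87 − $146.84 = $290.03.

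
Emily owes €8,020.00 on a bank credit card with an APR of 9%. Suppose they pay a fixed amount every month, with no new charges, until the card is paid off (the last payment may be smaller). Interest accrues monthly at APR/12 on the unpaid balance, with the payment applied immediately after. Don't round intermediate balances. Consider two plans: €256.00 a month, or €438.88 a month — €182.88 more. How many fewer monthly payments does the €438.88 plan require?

Monthly rate r = 9%/12 = 0.75% = 0.0075.
At €256.00/mo: n = ⌈−ln(1 − rB₀/P)/ln(1+r)⌉ = 36 payments (last €216.24); total interest = total paid − €8,020.00 = €1,156.24.
At €438.88/mo: 20 payments (last €319.51); total interest €638.23.
Payments saved = 36 − 20 = 16.

16 fewer payments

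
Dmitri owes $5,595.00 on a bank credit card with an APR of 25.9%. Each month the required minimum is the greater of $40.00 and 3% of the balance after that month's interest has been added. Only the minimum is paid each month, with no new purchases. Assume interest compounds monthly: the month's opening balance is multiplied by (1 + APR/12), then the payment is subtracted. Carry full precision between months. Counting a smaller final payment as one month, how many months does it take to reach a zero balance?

217 months

Monthly rate r = 25.9%/12 = 2.15833% = 0.0215833.
While 3% of the post-interest balance exceeds $40.00, each month B ← (B·(1+r))·(1 − 0.03), i.e. B shrinks by the factor (1+r)·0.97 = 0.99094.
This holds for months 1–160. Entering month 161 the balance is $1,303.42; 3% of the post-interest balance is now below $40.00, so the flat $40.00 minimum applies from here.
From month 161 a fixed $40.00 at rate r clears $1,303.42 in 57 more payments. Total: 160 + 57 = 217 months.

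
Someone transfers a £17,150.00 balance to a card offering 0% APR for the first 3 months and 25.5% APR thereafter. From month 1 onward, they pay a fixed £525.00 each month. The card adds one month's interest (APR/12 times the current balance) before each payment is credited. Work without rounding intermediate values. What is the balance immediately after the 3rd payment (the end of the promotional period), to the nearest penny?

£15,575.00

Promo months 1–3 at r₀ = 0%/12 = 0; months 4+ at r₁ = 25.5%/12 = 0.02125.
After month 3 (no interest yet): B = £17,150.00 − 3·£525.00 = £15,575.00.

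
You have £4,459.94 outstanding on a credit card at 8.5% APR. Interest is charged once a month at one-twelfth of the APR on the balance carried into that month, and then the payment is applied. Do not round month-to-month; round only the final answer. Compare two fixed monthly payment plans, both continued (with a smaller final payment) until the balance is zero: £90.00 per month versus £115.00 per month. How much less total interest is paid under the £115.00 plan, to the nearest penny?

£279.82

Monthly rate r = 8.5%/12 = 0.708333% = 0.00708333.
At £90.00/mo: n = ⌈−ln(1 − rB₀/P)/ln(1+r)⌉ = 62 payments (last £22.80); total interest = total paid − £4,459.94 = £1,052.86.
At £115.00/mo: 46 payments (last £57.98); total interest £773.04.
Interest saved = £1,052.86 − £773.04 = £279.82.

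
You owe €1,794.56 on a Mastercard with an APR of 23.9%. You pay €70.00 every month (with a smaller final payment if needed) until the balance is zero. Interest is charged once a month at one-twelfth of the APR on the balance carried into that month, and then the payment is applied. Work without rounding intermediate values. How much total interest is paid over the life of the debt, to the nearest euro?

€742

Monthly rate r = 23.9%/12 = 1.99167% = 0.0199167.
Payoff takes n = ⌈−ln(1 − rB₀/P)/ln(1+r)⌉ = ⌈36.234⌉ = 37 payments; the last is €16.49.
Total paid = 36·€70.00 + €16.49 = €2,536.49.
Total interest = total paid − principal = €2,536.49 − €1,794.56 = €741.93.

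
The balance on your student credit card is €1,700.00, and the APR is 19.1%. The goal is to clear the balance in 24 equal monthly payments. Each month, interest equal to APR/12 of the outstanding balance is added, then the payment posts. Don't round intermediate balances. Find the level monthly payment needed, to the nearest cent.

€85.78

Monthly rate r = 19.1%/12 = 1.59167% = 0.0159167.
Level-payment amortization: P = B₀·r / (1 − (1+r)^(−n)) = 1700.00·0.0159167 / (1 − 1.01592^(−24)).
Denominator 1 − (1+r)^(−24) = 0.315448771.
P = 27.0583 / 0.315448771 ≈ 85.78.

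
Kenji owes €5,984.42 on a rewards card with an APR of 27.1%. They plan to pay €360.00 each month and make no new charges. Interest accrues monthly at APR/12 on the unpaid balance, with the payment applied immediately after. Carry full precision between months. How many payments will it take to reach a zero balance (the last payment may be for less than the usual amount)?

Monthly rate r = 27.1%/12 = 2.25833% = 0.0225833.
Recurrence: B ← B·(1+r) − €360.00.
Month 1: interest €135.15; balance after payment €5,759.57.
Month 2: interest €130.07; balance after payment €5,529.64.
Closed form: n = −ln(1 − rB₀/P)/ln(1+r) = −ln(0.62459)/ln(1.02258) ≈ 21.076, so the balance reaches zero during payment 22.

22 months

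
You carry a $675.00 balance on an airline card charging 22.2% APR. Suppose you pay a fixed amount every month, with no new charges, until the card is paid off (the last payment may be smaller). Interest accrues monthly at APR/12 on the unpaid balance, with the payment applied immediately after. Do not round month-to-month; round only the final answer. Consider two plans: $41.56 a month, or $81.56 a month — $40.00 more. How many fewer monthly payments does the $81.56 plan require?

Monthly rate r = 22.2%/12 = 1.85% = 0.0185.
At $41.56/mo: n = ⌈−ln(1 − rB₀/P)/ln(1+r)⌉ = 20 payments (last $20.63); total interest = total paid − $675.00 = $135.27.
At $81.56/mo: 10 payments (last $5.40); total interest $64.44.
Payments saved = 20 − 10 = 10.

10 fewer payments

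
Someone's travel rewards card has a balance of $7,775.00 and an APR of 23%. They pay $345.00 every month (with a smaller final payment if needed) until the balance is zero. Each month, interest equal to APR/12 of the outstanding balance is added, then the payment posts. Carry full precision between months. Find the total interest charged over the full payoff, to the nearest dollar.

Monthly rate r = 23%/12 = 1.91667% = 0.0191667.
Payoff takes n = ⌈−ln(1 − rB₀/P)/ln(1+r)⌉ = ⌈29.788⌉ = 30 payments; the last is $272.44.
Total paid = 29·$345.00 + $272.44 = $10,277.44.
Total interest = total paid − principal = $10,277.44 − $7,775.00 = $2,502.44.

$2,502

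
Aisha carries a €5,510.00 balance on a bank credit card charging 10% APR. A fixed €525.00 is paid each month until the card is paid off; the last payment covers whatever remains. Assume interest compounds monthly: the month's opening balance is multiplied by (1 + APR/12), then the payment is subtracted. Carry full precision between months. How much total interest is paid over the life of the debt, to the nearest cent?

Monthly rate r = 10%/12 = 0.833333% = 0.00833333.
Payoff takes n = ⌈−ln(1 − rB₀/P)/ln(1+r)⌉ = ⌈11.029⌉ = 12 payments; the last is €15.05.
Total paid = 11·€525.00 + €15.05 = €5,790.05.
Total interest = total paid − principal = €5,790.05 − €5,510.00 = €280.05.

€280.05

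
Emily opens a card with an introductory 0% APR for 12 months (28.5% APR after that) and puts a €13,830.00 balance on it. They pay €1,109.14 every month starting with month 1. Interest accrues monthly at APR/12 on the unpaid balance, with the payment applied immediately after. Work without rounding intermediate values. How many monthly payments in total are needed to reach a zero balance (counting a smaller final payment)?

13 months

Promo months 1–12 at r₀ = 0%/12 = 0; months 13+ at r₁ = 28.5%/12 = 0.02375.
After month 12 (no interest yet): B = €13,830.00 − 12·€1,109.14 = €520.32.
Then at r₁ with €1,109.14/mo: n₂ = −ln(1 − r₁·B/P)/ln(1+r₁) ≈ 0.48 → 1 more payments.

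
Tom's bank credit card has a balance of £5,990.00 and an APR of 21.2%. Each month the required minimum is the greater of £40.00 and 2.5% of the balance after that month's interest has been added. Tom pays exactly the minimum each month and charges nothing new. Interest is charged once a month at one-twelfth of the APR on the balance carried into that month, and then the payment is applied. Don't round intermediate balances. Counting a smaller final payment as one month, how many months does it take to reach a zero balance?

240 months

Monthly rate r = 21.2%/12 = 1.76667% = 0.0176667.
While 2.5% of the post-interest balance exceeds £40.00, each month B ← (B·(1+r))·(1 − 0.025), i.e. B shrinks by the factor (1+r)·0.975 = 0.99223.
This holds for months 1–172. Entering month 173 the balance is £1,564.50; 2.5% of the post-interest balance is now below £40.00, so the flat £40.00 minimum applies from here.
From month 173 a fixed £40.00 at rate r clears £1,564.50 in 68 more payments. Total: 172 + 68 = 240 months.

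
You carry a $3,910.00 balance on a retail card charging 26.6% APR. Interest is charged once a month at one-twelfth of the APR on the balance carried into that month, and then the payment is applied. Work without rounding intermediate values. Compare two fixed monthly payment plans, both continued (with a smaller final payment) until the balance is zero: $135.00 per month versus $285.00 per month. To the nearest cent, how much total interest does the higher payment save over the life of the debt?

Monthly rate r = 26.6%/12 = 2.21667% = 0.0221667.
At $135.00/mo: n = ⌈−ln(1 − rB₀/P)/ln(1+r)⌉ = 47 payments (last $115.50); total interest = total paid − $3,910.00 = $2,415.50.
At $285.00/mo: 17 payments (last $153.81); total interest $803.81.
Interest saved = $2,415.50 − $803.81 = $1,611.69.

$1,611.69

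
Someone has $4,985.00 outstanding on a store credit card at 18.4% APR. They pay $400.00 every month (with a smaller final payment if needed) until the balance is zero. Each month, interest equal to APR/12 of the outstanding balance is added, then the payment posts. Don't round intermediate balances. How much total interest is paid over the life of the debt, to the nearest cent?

$589.74

Monthly rate r = 18.4%/12 = 1.53333% = 0.0153333.
Payoff takes n = ⌈−ln(1 − rB₀/P)/ln(1+r)⌉ = ⌈13.936⌉ = 14 payments; the last is $374.74.
Total paid = 13·$400.00 + $374.74 = $5,574.74.
Total interest = total paid − principal = $5,574.74 − $4,985.00 = $589.74.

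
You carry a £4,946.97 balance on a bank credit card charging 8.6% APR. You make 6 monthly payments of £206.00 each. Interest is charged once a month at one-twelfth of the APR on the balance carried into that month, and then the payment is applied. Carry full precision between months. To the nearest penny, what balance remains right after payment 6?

Monthly rate r = 8.6%/12 = 0.716667% = 0.00716667.
Each month: B ← B·(1+r) − £206.00.
Month 1: interest £35.45; balance after payment £4,776.42.
Month 2: interest £34.23; balance after payment £4,604.65.
Month 3: interest £33.00; balance after payment £4,431.65.
Month 4: interest £31.76; balance after payment £4,257.41.
Month 5: interest £30.51; balance after payment £4,081.93.
Month 6: interest £29.25; balance after payment £3,905.18.

£3,905.18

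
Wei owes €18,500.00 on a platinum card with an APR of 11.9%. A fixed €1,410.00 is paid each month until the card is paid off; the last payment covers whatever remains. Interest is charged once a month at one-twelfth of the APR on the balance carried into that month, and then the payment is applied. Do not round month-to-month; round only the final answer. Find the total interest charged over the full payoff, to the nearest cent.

€1,418.19

Monthly rate r = 11.9%/12 = 0.991667% = 0.00991667.
Payoff takes n = ⌈−ln(1 − rB₀/P)/ln(1+r)⌉ = ⌈14.126⌉ = 15 payments; the last is €178.19.
Total paid = 14·€1,410.00 + €178.19 = €19,918.19.
Total interest = total paid − principal = €19,918.19 − €18,500.00 = €1,418.19.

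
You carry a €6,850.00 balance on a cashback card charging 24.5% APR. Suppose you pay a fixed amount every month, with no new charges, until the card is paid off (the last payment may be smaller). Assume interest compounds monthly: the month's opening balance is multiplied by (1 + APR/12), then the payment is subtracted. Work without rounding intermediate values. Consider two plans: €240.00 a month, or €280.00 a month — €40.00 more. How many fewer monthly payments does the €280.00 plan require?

9 fewer payments

Monthly rate r = 24.5%/12 = 2.04167% = 0.0204167.
At €240.00/mo: n = ⌈−ln(1 − rB₀/P)/ln(1+r)⌉ = 44 payments (last €59.07); total interest = total paid − €6,850.00 = €3,529.07.
At €280.00/mo: 35 payments (last €68.83); total interest €2,738.83.
Payments saved = 44 − 35 = 9.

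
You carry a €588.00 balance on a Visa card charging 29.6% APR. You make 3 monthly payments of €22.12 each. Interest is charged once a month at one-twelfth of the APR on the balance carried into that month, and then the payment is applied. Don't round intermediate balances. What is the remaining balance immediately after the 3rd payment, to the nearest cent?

€564.58

Monthly rate r = 29.6%/12 = 2.46667% = 0.0246667.
Each month: B ← B·(1+r) − €22.12.
Month 1: interest €14.50; balance after payment €580.38.
Month 2: interest €14.32; balance after payment €572.58.
Month 3: interest €14.12; balance after payment €564.58.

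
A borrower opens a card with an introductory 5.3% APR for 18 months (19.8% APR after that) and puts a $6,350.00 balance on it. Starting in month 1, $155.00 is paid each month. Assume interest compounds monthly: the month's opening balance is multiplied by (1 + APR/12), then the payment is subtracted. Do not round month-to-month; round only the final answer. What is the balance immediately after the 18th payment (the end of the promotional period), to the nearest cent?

Promo months 1–18 at r₀ = 5.3%/12 = 0.00441667; months 19+ at r₁ = 19.8%/12 = 0.0165.
After month 18: iterate B ← B·(1+r₀) − $155.00 for 18 months → $3,976.98.

$3,976.98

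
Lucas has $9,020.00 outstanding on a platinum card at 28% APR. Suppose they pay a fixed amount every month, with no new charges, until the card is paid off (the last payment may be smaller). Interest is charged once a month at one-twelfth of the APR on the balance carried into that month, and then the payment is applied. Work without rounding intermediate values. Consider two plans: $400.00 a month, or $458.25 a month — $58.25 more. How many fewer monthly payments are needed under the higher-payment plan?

6 fewer payments

Monthly rate r = 28%/12 = 2.33333% = 0.0233333.
At $400.00/mo: n = ⌈−ln(1 − rB₀/P)/ln(1+r)⌉ = 33 payments (last $153.89); total interest = total paid − $9,020.00 = $3,933.89.
At $458.25/mo: 27 payments (last $302.44); total interest $3,196.94.
Payments saved = 33 − 27 = 6.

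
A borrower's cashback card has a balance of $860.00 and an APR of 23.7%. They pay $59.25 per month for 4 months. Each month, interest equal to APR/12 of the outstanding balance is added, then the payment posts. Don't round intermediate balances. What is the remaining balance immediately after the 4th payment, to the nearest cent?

$685.87

Monthly rate r = 23.7%/12 = 1.975% = 0.01975.
Each month: B ← B·(1+r) − $59.25.
Month 1: interest $16.98; balance after payment $817.74.
Month 2: interest $16.15; balance after payment $774.64.
Month 3: interest $15.30; balance after payment $730.68.
Month 4: interest $14.43; balance after payment $685.87.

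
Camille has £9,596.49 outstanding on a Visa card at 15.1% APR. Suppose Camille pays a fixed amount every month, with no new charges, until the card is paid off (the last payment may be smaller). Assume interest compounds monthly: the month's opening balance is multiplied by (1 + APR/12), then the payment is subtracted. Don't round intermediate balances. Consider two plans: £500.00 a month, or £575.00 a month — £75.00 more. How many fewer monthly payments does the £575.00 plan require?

Monthly rate r = 15.1%/12 = 1.25833% = 0.0125833.
At £500.00/mo: n = ⌈−ln(1 − rB₀/P)/ln(1+r)⌉ = 23 payments (last £53.15); total interest = total paid − £9,596.49 = £1,456.66.
At £575.00/mo: 19 payments (last £490.09); total interest £1,243.60.
Payments saved = 23 − 19 = 4.

4 fewer payments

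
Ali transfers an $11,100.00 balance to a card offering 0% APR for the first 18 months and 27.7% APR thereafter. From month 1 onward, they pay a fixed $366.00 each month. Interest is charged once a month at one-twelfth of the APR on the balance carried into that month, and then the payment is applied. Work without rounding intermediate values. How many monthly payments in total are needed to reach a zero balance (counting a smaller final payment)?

Promo months 1–18 at r₀ = 0%/12 = 0; months 19+ at r₁ = 27.7%/12 = 0.0230833.
After month 18 (no interest yet): B = $11,100.00 − 18·$366.00 = $4,512.00.
Then at r₁ with $366.00/mo: n₂ = −ln(1 − r₁·B/P)/ln(1+r₁) ≈ 14.67 → 15 more payments.

33 payments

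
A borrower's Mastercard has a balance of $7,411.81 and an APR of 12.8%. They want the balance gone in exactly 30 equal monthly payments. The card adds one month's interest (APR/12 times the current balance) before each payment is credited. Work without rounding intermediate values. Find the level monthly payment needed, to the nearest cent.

Monthly rate r = 12.8%/12 = 1.06667% = 0.0106667.
Level-payment amortization: P = B₀·r / (1 − (1+r)^(−n)) = 7411.81·0.0106667 / (1 − 1.01067^(−30)).
Denominator 1 − (1+r)^(−30) = 0.272619368.
P = 79.0593 / 0.272619368 ≈ 290.00.

$290.00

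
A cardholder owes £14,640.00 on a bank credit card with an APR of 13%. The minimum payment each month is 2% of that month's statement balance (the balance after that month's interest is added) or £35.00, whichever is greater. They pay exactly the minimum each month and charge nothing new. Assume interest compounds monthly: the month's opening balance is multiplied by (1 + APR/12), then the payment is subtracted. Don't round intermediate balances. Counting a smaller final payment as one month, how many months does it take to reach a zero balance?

Monthly rate r = 13%/12 = 1.08333% = 0.0108333.
While 2% of the post-interest balance exceeds £35.00, each month B ← (B·(1+r))·(1 − 0.02), i.e. B shrinks by the factor (1+r)·0.98 = 0.99062.
This holds for months 1–227. Entering month 228 the balance is £1,722.34; 2% of the post-interest balance is now below £35.00, so the flat £35.00 minimum applies from here.
From month 228 a fixed £35.00 at rate r clears £1,722.34 in 71 more payments. Total: 227 + 71 = 298 months.

298 months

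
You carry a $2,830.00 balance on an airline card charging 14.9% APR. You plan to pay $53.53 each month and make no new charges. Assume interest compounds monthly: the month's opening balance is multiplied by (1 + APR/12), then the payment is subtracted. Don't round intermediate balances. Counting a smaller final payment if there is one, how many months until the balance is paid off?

87 months

Monthly rate r = 14.9%/12 = 1.24167% = 0.0124167.
Recurrence: B ← B·(1+r) − $53.53.
Month 1: interest $35.14; balance after payment $2,811.61.
Month 2: interest $34.91; balance after payment $2,792.99.
Closed form: n = −ln(1 − rB₀/P)/ln(1+r) = −ln(0.34356)/ln(1.01242) ≈ 86.578, so the balance reaches zero during payment 87.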